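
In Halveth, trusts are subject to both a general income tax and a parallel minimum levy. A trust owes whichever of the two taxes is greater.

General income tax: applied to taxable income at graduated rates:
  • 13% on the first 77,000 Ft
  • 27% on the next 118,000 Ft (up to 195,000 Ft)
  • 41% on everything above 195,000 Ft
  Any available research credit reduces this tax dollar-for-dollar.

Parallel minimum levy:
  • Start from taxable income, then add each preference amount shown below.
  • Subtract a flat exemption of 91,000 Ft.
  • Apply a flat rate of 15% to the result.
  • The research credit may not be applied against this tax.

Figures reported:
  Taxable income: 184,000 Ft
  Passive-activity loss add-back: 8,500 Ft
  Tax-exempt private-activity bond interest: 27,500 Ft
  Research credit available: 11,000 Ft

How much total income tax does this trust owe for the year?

Parallel minimum levy:
  Adjusted income: 184,000 Ft + 8,500 Ft + 27,500 Ft = 220,000 Ft
  Less exemption 91,000 Ft → base 129,000 Ft
  129,000 Ft × 15% = 19,350 Ft

General income tax:
  77,000 Ft × 13% = 10,010 Ft
  107,000 Ft × 27% = 28,890 Ft
  → 38,900 Ft
  Less research credit 11,000 Ft → 27,900 Ft

27,900 Ft > 19,350 Ft, so the general income tax governs.

27,900 Ft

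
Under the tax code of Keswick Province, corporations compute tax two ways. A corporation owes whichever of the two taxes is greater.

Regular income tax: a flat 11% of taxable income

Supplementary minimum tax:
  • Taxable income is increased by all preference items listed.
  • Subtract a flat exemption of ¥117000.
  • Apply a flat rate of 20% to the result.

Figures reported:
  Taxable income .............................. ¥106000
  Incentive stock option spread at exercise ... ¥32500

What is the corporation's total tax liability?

Regular income tax:
  ¥106000 × 11% = ¥11660

Supplementary minimum tax:
  Adjusted income: ¥106000 + ¥32500 = ¥138500
  Less exemption ¥117000 → base ¥21500
  ¥21500 × 20% = ¥4300

¥11660 > ¥4300, so the regular income tax governs.

¥11660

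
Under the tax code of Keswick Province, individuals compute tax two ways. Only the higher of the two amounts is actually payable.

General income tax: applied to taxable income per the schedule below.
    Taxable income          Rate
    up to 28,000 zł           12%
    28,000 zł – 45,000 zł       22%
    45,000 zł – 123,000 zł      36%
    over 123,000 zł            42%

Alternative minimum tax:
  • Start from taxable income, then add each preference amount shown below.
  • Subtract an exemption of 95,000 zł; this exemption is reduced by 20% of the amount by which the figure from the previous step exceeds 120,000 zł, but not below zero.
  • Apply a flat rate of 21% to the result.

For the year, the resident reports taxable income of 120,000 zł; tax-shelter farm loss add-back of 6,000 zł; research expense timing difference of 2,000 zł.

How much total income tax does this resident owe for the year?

34,100 zł

Alternative minimum tax:
  Adjusted income: 120,000 zł + 6,000 zł + 2,000 zł = 128,000 zł
  Exemption: 95,000 zł − 20% × (128,000 zł − 120,000 zł) = 95,000 zł − 1,600 zł = 93,400 zł
  Base: 128,000 zł − 93,400 zł = 34,600 zł
  34,600 zł × 21% = 7,266 zł

General income tax:
  28,000 zł × 12% = 3,360 zł
  17,000 zł × 22% = 3,740 zł
  75,000 zł × 36% = 27,000 zł
  → 34,100 zł

34,100 zł > 7,266 zł, so the general income tax governs.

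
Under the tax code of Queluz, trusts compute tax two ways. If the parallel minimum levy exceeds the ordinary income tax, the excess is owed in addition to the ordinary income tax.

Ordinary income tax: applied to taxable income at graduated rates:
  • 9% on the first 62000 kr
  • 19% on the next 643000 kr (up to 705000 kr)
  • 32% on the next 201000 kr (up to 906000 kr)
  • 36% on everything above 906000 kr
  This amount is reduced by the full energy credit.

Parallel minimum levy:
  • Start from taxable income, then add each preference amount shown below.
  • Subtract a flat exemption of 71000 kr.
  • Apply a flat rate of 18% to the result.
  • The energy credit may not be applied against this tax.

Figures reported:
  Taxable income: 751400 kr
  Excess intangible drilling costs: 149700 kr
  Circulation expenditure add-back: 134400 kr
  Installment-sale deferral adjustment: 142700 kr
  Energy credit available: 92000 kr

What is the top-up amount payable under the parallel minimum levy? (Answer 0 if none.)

Parallel minimum levy:
  Adjusted income: 751400 kr + 149700 kr + 134400 kr + 142700 kr = 1178200 kr
  Less exemption 71000 kr → base 1107200 kr
  1107200 kr × 18% = 199296 kr

Ordinary income tax:
  62000 kr × 9% = 5580 kr
  643000 kr × 19% = 122170 kr
  46400 kr × 32% = 14848 kr
  → 142598 kr
  Less energy credit 92000 kr → 50598 kr

Excess of parallel minimum levy over ordinary income tax: 199296 kr − 50598 kr = 148698 kr.

148698 kr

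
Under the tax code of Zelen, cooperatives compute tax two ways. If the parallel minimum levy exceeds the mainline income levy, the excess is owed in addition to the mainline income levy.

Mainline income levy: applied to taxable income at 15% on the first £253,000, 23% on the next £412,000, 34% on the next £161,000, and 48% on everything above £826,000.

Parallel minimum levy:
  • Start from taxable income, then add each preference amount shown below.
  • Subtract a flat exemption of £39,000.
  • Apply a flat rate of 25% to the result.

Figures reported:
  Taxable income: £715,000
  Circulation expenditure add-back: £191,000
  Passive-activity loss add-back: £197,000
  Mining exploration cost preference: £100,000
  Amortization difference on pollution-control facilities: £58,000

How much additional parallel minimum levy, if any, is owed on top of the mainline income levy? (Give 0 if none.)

Mainline income levy:
  £253,000 × 15% = £37,950
  £412,000 × 23% = £94,760
  £50,000 × 34% = £17,000
  → £149,710

Parallel minimum levy:
  Adjusted income: £715,000 + £191,000 + £197,000 + £100,000 + £58,000 = £1,261,000
  Less exemption £39,000 → base £1,222,000
  £1,222,000 × 25% = £305,500

Excess of parallel minimum levy over mainline income levy: £305,500 − £149,710 = £155,790.

£155,790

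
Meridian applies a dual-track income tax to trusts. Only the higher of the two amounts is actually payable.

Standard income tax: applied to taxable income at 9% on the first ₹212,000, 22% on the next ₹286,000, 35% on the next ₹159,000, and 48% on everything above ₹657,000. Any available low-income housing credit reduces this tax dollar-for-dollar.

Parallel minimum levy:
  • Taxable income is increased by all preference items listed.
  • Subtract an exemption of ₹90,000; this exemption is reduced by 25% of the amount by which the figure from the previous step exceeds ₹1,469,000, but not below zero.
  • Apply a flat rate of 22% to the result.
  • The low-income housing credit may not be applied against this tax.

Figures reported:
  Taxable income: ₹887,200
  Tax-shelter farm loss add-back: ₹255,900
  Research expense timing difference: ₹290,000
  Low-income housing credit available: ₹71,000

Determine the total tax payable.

₹295,482

Standard income tax:
  ₹212,000 × 9% = ₹19,080
  ₹286,000 × 22% = ₹62,920
  ₹159,000 × 35% = ₹55,650
  ₹230,200 × 48% = ₹110,496
  → ₹248,146
  Less low-income housing credit ₹71,000 → ₹177,146

Parallel minimum levy:
  Adjusted income: ₹887,200 + ₹255,900 + ₹290,000 = ₹1,433,100
  Exemption: ₹1,433,100 ≤ ₹1,469,000, so full ₹90,000 applies
  Base: ₹1,433,100 − ₹90,000 = ₹1,343,100
  ₹1,343,100 × 22% = ₹295,482

₹295,482 > ₹177,146, so the parallel minimum levy is the binding amount.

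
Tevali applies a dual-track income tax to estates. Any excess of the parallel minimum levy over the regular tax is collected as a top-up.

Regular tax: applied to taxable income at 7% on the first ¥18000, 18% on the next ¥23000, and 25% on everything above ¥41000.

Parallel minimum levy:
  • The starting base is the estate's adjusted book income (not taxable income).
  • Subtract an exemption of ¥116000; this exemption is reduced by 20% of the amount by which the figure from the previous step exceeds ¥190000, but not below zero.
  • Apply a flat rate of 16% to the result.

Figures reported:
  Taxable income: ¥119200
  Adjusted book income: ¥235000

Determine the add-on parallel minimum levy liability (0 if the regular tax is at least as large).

Parallel minimum levy:
  Base (adjusted book income): ¥235000
  Exemption: ¥116000 − 20% × (¥235000 − ¥190000) = ¥116000 − ¥9000 = ¥107000
  Base: ¥235000 − ¥107000 = ¥128000
  ¥128000 × 16% = ¥20480

Regular tax:
  ¥18000 × 7% = ¥1260
  ¥23000 × 18% = ¥4140
  ¥78200 × 25% = ¥19550
  → ¥24950

¥20480 ≤ ¥24950, so no add-on is due.

¥0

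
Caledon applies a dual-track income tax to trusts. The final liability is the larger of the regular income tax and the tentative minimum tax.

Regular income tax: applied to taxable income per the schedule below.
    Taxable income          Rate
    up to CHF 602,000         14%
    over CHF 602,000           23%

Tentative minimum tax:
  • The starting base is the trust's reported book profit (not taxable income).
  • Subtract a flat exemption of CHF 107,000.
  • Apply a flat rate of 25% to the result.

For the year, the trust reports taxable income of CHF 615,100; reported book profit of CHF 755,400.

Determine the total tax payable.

CHF 162,100

Tentative minimum tax:
  Base (reported book profit): CHF 755,400
  Less exemption CHF 107,000 → base CHF 648,400
  CHF 648,400 × 25% = CHF 162,100

Regular income tax:
  CHF 602,000 × 14% = CHF 84,280
  CHF 13,100 × 23% = CHF 3,013
  → CHF 87,293

CHF 162,100 > CHF 87,293, so the tentative minimum tax is the binding amount.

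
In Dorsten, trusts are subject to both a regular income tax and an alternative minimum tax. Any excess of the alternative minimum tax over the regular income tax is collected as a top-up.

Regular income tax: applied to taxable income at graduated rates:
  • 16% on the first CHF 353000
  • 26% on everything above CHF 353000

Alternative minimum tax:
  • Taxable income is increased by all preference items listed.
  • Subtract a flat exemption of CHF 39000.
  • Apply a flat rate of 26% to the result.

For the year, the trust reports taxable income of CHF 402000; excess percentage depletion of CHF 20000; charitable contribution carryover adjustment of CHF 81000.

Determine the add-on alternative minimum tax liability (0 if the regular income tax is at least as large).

CHF 51420

Regular income tax:
  CHF 353000 × 16% = CHF 56480
  CHF 49000 × 26% = CHF 12740
  → CHF 69220

Alternative minimum tax:
  Adjusted income: CHF 402000 + CHF 20000 + CHF 81000 = CHF 503000
  Less exemption CHF 39000 → base CHF 464000
  CHF 464000 × 26% = CHF 120640

Excess of alternative minimum tax over regular income tax: CHF 120640 − CHF 69220 = CHF 51420.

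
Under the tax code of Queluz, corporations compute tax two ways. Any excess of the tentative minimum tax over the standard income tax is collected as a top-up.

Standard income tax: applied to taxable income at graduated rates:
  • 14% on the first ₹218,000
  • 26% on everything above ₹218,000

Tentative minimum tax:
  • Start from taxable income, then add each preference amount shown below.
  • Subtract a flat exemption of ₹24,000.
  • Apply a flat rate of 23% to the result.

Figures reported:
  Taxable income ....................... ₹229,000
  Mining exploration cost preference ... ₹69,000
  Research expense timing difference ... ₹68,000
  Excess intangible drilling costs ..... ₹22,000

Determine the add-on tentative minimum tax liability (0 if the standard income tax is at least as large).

Tentative minimum tax:
  Adjusted income: ₹229,000 + ₹69,000 + ₹68,000 + ₹22,000 = ₹388,000
  Less exemption ₹24,000 → base ₹364,000
  ₹364,000 × 23% = ₹83,720

Standard income tax:
  ₹218,000 × 14% = ₹30,520
  ₹11,000 × 26% = ₹2,860
  → ₹33,380

Excess of tentative minimum tax over standard income tax: ₹83,720 − ₹33,380 = ₹50,340.

₹50,340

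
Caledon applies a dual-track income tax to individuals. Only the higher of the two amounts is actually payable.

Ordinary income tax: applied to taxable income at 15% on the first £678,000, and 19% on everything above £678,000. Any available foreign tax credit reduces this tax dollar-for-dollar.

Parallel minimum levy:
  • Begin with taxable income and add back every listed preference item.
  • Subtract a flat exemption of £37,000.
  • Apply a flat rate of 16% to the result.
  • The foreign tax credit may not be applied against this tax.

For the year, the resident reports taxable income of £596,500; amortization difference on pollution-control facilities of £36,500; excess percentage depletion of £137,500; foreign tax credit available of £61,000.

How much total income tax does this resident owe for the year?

Ordinary income tax:
  £596,500 × 15% = £89,475
  Less foreign tax credit £61,000 → £28,475

Parallel minimum levy:
  Adjusted income: £596,500 + £36,500 + £137,500 = £770,500
  Less exemption £37,000 → base £733,500
  £733,500 × 16% = £117,360

£117,360 > £28,475, so the parallel minimum levy is the binding amount.

£117,360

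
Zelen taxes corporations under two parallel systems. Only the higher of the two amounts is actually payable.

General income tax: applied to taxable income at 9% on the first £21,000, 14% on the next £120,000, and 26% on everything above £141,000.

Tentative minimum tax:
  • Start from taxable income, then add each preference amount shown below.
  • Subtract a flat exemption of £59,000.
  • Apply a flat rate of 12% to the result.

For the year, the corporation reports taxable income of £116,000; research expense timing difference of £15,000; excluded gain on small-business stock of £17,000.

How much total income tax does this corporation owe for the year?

£15,190

Tentative minimum tax:
  Adjusted income: £116,000 + £15,000 + £17,000 = £148,000
  Less exemption £59,000 → base £89,000
  £89,000 × 12% = £10,680

General income tax:
  £21,000 × 9% = £1,890
  £95,000 × 14% = £13,300
  → £15,190

£15,190 > £10,680, so the general income tax governs.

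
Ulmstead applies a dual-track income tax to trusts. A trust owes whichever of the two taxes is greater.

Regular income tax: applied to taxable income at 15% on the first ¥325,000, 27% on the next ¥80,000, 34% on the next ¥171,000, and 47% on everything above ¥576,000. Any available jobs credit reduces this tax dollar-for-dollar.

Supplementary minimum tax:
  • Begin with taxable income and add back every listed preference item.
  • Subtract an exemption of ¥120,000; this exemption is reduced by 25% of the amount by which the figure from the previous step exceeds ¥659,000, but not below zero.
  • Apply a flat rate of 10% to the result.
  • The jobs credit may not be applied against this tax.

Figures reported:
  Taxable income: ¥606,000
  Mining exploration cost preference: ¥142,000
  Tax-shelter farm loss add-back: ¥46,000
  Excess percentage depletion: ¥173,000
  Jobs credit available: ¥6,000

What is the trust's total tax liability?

¥136,590

Regular income tax:
  ¥325,000 × 15% = ¥48,750
  ¥80,000 × 27% = ¥21,600
  ¥171,000 × 34% = ¥58,140
  ¥30,000 × 47% = ¥14,100
  → ¥142,590
  Less jobs credit ¥6,000 → ¥136,590

Supplementary minimum tax:
  Adjusted income: ¥606,000 + ¥142,000 + ¥46,000 + ¥173,000 = ¥967,000
  Exemption: ¥120,000 − 25% × (¥967,000 − ¥659,000) = ¥120,000 − ¥77,000 = ¥43,000
  Base: ¥967,000 − ¥43,000 = ¥924,000
  ¥924,000 × 10% = ¥92,400

¥136,590 > ¥92,400, so the regular income tax governs.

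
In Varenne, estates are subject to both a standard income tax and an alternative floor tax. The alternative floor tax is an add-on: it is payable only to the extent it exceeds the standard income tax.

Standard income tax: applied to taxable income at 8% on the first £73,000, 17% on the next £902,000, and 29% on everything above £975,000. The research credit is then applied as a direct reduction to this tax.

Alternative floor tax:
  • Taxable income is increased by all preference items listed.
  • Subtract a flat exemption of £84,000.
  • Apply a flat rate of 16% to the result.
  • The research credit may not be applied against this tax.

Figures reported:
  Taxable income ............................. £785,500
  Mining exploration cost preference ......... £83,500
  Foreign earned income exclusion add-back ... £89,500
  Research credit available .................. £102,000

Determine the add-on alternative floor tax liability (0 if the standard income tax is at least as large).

Standard income tax:
  £73,000 × 8% = £5,840
  £712,500 × 17% = £121,125
  → £126,965
  Less research credit £102,000 → £24,965

Alternative floor tax:
  Adjusted income: £785,500 + £83,500 + £89,500 = £958,500
  Less exemption £84,000 → base £874,500
  £874,500 × 16% = £139,920

Excess of alternative floor tax over standard income tax: £139,920 − £24,965 = £114,955.

£114,955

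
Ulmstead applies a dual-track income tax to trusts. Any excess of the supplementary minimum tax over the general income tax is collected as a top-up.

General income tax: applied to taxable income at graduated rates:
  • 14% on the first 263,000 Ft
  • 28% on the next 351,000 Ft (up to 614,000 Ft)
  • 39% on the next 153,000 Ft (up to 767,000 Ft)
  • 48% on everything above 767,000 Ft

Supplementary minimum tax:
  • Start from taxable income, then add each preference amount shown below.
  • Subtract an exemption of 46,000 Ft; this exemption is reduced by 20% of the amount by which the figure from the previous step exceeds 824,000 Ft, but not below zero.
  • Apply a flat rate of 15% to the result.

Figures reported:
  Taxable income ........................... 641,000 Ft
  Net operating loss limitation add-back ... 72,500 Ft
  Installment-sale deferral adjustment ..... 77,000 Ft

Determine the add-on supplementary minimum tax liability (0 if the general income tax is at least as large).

Supplementary minimum tax:
  Adjusted income: 641,000 Ft + 72,500 Ft + 77,000 Ft = 790,500 Ft
  Exemption: 790,500 Ft ≤ 824,000 Ft, so full 46,000 Ft applies
  Base: 790,500 Ft − 46,000 Ft = 744,500 Ft
  744,500 Ft × 15% = 111,675 Ft

General income tax:
  263,000 Ft × 14% = 36,820 Ft
  351,000 Ft × 28% = 98,280 Ft
  27,000 Ft × 39% = 10,530 Ft
  → 145,630 Ft

111,675 Ft ≤ 145,630 Ft, so no add-on is due.

0 Ft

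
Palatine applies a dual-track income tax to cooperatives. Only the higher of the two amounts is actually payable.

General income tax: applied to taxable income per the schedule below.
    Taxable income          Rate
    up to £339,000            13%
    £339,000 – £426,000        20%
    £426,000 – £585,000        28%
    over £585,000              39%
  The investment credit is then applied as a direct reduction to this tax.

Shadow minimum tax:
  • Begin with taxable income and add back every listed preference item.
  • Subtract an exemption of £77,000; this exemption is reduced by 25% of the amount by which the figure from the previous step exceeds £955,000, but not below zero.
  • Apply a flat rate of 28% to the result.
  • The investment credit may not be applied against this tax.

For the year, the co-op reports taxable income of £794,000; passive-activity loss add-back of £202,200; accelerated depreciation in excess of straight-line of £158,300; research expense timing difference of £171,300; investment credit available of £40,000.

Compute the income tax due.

Shadow minimum tax:
  Adjusted income: £794,000 + £202,200 + £158,300 + £171,300 = £1,325,800
  Exemption: 25% × (£1,325,800 − £955,000) = £92,700 ≥ £77,000, so the exemption is fully phased out
  Base: £1,325,800 − £0 = £1,325,800
  £1,325,800 × 28% = £371,224

General income tax:
  £339,000 × 13% = £44,070
  £87,000 × 20% = £17,400
  £159,000 × 28% = £44,520
  £209,000 × 39% = £81,510
  → £187,500
  Less investment credit £40,000 → £147,500

£371,224 > £147,500, so the shadow minimum tax is the binding amount.

£371,224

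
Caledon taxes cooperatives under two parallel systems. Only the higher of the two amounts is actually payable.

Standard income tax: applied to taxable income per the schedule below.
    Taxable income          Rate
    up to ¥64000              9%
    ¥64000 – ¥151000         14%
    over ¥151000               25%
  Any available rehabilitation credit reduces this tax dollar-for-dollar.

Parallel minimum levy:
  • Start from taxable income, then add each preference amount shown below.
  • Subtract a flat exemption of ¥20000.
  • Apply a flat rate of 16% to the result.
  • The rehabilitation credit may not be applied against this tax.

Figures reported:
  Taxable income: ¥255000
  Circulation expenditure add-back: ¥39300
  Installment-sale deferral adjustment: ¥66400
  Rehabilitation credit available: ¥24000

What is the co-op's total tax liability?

Parallel minimum levy:
  Adjusted income: ¥255000 + ¥39300 + ¥66400 = ¥360700
  Less exemption ¥20000 → base ¥340700
  ¥340700 × 16% = ¥54512

Standard income tax:
  ¥64000 × 9% = ¥5760
  ¥87000 × 14% = ¥12180
  ¥104000 × 25% = ¥26000
  → ¥43940
  Less rehabilitation credit ¥24000 → ¥19940

¥54512 > ¥19940, so the parallel minimum levy is the binding amount.

¥54512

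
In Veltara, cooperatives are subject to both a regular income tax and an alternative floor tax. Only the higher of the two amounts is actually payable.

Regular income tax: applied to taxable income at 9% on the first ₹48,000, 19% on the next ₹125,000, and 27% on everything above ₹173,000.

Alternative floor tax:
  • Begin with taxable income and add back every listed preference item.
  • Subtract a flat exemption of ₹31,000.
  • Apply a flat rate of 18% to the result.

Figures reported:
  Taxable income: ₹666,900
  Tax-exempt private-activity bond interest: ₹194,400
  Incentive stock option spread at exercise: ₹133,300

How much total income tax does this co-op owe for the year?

₹173,448

Alternative floor tax:
  Adjusted income: ₹666,900 + ₹194,400 + ₹133,300 = ₹994,600
  Less exemption ₹31,000 → base ₹963,600
  ₹963,600 × 18% = ₹173,448

Regular income tax:
  ₹48,000 × 9% = ₹4,320
  ₹125,000 × 19% = ₹23,750
  ₹493,900 × 27% = ₹133,353
  → ₹161,423

₹173,448 > ₹161,423, so the alternative floor tax is the binding amount.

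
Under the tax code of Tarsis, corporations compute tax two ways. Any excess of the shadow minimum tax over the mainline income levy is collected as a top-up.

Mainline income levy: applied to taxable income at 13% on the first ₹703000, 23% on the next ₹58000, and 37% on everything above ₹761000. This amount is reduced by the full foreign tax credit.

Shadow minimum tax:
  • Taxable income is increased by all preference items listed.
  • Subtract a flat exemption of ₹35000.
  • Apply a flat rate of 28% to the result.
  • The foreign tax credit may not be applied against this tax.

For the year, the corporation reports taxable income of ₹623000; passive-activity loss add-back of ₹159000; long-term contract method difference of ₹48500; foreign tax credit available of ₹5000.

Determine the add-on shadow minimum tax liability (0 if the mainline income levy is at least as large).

Shadow minimum tax:
  Adjusted income: ₹623000 + ₹159000 + ₹48500 = ₹830500
  Less exemption ₹35000 → base ₹795500
  ₹795500 × 28% = ₹222740

Mainline income levy:
  ₹623000 × 13% = ₹80990
  Less foreign tax credit ₹5000 → ₹75990

Excess of shadow minimum tax over mainline income levy: ₹222740 − ₹75990 = ₹146750.

₹146750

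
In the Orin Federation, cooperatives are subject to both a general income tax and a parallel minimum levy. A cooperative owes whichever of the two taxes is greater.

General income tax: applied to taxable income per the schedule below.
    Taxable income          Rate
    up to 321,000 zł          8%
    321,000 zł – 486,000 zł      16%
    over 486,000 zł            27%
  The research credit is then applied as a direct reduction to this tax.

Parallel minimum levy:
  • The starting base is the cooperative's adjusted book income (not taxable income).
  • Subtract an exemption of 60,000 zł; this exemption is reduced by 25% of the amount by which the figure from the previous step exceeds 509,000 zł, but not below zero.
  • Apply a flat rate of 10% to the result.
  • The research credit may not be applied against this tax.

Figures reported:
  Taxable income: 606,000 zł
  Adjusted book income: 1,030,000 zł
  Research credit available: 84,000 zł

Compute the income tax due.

General income tax:
  321,000 zł × 8% = 25,680 zł
  165,000 zł × 16% = 26,400 zł
  120,000 zł × 27% = 32,400 zł
  → 84,480 zł
  Less research credit 84,000 zł → 480 zł

Parallel minimum levy:
  Base (adjusted book income): 1,030,000 zł
  Exemption: 25% × (1,030,000 zł − 509,000 zł) = 130,250 zł ≥ 60,000 zł, so the exemption is fully phased out
  Base: 1,030,000 zł − 0 zł = 1,030,000 zł
  1,030,000 zł × 10% = 103,000 zł

103,000 zł > 480 zł, so the parallel minimum levy is the binding amount.

103,000 zł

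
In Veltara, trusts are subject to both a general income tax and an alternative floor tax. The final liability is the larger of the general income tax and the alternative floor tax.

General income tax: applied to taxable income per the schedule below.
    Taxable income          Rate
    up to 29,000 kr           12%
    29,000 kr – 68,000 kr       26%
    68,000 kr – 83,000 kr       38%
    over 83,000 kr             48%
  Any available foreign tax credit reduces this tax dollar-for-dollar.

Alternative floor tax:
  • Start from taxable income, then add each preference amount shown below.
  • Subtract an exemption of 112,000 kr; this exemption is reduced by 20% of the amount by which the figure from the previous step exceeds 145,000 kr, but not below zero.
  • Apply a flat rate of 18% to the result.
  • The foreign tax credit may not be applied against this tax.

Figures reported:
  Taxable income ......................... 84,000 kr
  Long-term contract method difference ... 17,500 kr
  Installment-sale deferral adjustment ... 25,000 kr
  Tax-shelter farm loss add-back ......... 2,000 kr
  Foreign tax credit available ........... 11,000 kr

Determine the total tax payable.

8,800 kr

General income tax:
  29,000 kr × 12% = 3,480 kr
  39,000 kr × 26% = 10,140 kr
  15,000 kr × 38% = 5,700 kr
  1,000 kr × 48% = 480 kr
  → 19,800 kr
  Less foreign tax credit 11,000 kr → 8,800 kr

Alternative floor tax:
  Adjusted income: 84,000 kr + 17,500 kr + 25,000 kr + 2,000 kr = 128,500 kr
  Exemption: 128,500 kr ≤ 145,000 kr, so full 112,000 kr applies
  Base: 128,500 kr − 112,000 kr = 16,500 kr
  16,500 kr × 18% = 2,970 kr

8,800 kr > 2,970 kr, so the general income tax governs.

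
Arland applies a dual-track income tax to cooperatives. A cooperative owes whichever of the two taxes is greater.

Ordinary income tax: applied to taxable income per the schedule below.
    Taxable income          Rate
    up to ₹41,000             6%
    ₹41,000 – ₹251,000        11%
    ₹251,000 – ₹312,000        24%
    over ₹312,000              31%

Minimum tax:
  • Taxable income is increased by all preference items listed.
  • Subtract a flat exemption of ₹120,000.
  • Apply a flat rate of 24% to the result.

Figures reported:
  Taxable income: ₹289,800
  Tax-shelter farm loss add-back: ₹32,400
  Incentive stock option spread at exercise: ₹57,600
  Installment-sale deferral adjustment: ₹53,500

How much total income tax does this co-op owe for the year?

Minimum tax:
  Adjusted income: ₹289,800 + ₹32,400 + ₹57,600 + ₹53,500 = ₹433,300
  Less exemption ₹120,000 → base ₹313,300
  ₹313,300 × 24% = ₹75,192

Ordinary income tax:
  ₹41,000 × 6% = ₹2,460
  ₹210,000 × 11% = ₹23,100
  ₹38,800 × 24% = ₹9,312
  → ₹34,872

₹75,192 > ₹34,872, so the minimum tax is the binding amount.

₹75,192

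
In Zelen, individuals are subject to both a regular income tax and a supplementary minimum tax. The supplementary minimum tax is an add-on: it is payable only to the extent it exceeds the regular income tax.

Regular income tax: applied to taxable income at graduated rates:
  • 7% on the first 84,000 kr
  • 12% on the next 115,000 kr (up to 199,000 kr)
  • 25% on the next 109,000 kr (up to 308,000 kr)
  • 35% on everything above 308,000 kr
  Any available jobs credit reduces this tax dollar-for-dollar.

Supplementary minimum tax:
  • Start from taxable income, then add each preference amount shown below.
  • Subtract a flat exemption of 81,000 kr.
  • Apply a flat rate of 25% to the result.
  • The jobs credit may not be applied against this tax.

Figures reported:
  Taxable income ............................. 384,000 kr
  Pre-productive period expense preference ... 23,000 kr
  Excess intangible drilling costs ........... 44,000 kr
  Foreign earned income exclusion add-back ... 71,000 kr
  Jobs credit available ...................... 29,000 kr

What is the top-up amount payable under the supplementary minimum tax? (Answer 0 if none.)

Supplementary minimum tax:
  Adjusted income: 384,000 kr + 23,000 kr + 44,000 kr + 71,000 kr = 522,000 kr
  Less exemption 81,000 kr → base 441,000 kr
  441,000 kr × 25% = 110,250 kr

Regular income tax:
  84,000 kr × 7% = 5,880 kr
  115,000 kr × 12% = 13,800 kr
  109,000 kr × 25% = 27,250 kr
  76,000 kr × 35% = 26,600 kr
  → 73,530 kr
  Less jobs credit 29,000 kr → 44,530 kr

Excess of supplementary minimum tax over regular income tax: 110,250 kr − 44,530 kr = 65,720 kr.

65,720 kr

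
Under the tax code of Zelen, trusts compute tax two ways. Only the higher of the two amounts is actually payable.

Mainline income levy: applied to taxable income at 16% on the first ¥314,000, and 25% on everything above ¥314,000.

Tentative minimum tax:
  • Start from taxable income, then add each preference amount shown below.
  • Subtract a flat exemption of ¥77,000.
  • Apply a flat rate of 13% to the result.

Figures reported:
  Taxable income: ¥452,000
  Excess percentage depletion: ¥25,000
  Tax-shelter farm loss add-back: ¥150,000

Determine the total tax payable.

¥84,740

Tentative minimum tax:
  Adjusted income: ¥452,000 + ¥25,000 + ¥150,000 = ¥627,000
  Less exemption ¥77,000 → base ¥550,000
  ¥550,000 × 13% = ¥71,500

Mainline income levy:
  ¥314,000 × 16% = ¥50,240
  ¥138,000 × 25% = ¥34,500
  → ¥84,740

¥84,740 > ¥71,500, so the mainline income levy governs.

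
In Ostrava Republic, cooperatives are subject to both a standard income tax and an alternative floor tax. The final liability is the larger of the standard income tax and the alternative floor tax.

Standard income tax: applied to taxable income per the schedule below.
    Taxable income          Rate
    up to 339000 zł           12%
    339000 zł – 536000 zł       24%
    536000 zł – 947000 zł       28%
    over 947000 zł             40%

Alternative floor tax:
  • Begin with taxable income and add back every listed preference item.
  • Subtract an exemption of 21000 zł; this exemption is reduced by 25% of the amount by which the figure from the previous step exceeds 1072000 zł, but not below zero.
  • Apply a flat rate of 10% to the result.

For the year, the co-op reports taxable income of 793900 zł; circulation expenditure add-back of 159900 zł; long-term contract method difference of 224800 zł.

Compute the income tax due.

Alternative floor tax:
  Adjusted income: 793900 zł + 159900 zł + 224800 zł = 1178600 zł
  Exemption: 25% × (1178600 zł − 1072000 zł) = 26650 zł ≥ 21000 zł, so the exemption is fully phased out
  Base: 1178600 zł − 0 zł = 1178600 zł
  1178600 zł × 10% = 117860 zł

Standard income tax:
  339000 zł × 12% = 40680 zł
  197000 zł × 24% = 47280 zł
  257900 zł × 28% = 72212 zł
  → 160172 zł

160172 zł > 117860 zł, so the standard income tax governs.

160172 zł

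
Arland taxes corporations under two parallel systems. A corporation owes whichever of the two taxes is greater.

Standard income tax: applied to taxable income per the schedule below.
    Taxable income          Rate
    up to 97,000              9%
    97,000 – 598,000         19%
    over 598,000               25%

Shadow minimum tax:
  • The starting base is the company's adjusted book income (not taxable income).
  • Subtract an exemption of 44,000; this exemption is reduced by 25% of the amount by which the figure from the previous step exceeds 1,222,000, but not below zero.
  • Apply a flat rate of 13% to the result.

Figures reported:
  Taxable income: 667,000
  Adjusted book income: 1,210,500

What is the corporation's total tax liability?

151,645

Standard income tax:
  97,000 × 9% = 8,730
  501,000 × 19% = 95,190
  69,000 × 25% = 17,250
  → 121,170

Shadow minimum tax:
  Base (adjusted book income): 1,210,500
  Exemption: 1,210,500 ≤ 1,222,000, so full 44,000 applies
  Base: 1,210,500 − 44,000 = 1,166,500
  1,166,500 × 13% = 151,645

151,645 > 121,170, so the shadow minimum tax is the binding amount.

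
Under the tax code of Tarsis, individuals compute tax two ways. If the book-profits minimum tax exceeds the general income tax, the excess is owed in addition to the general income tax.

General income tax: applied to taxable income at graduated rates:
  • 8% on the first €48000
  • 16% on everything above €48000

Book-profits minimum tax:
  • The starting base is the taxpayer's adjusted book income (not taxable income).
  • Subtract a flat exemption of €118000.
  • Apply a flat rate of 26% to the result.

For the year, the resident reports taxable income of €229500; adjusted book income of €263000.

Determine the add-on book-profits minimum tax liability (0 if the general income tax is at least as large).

Book-profits minimum tax:
  Base (adjusted book income): €263000
  Less exemption €118000 → base €145000
  €145000 × 26% = €37700

General income tax:
  €48000 × 8% = €3840
  €181500 × 16% = €29040
  → €32880

Excess of book-profits minimum tax over general income tax: €37700 − €32880 = €4820.

€4820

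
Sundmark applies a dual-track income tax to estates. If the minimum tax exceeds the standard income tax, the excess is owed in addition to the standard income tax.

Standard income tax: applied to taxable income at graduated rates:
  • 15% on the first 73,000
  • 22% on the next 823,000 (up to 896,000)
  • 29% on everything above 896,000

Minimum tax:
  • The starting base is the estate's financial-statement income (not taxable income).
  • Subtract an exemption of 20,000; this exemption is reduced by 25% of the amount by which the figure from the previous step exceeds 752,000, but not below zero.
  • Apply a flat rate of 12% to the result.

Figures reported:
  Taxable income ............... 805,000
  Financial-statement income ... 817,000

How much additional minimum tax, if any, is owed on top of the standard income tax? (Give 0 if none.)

Minimum tax:
  Base (financial-statement income): 817,000
  Exemption: 20,000 − 25% × (817,000 − 752,000) = 20,000 − 16,250 = 3,750
  Base: 817,000 − 3,750 = 813,250
  813,250 × 12% = 97,590

Standard income tax:
  73,000 × 15% = 10,950
  732,000 × 22% = 161,040
  → 171,990

97,590 ≤ 171,990, so no add-on is due.

0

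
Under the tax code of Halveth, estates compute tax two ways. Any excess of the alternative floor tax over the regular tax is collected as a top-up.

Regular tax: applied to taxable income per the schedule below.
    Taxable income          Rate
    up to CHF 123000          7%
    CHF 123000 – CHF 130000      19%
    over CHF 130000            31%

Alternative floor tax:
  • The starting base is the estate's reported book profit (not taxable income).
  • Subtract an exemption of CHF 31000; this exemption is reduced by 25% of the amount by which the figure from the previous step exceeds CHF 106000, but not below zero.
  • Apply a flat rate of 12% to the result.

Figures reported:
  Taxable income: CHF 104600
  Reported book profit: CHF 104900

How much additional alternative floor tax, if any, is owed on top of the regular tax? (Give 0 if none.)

Alternative floor tax:
  Base (reported book profit): CHF 104900
  Exemption: CHF 104900 ≤ CHF 106000, so full CHF 31000 applies
  Base: CHF 104900 − CHF 31000 = CHF 73900
  CHF 73900 × 12% = CHF 8868

Regular tax:
  CHF 104600 × 7% = CHF 7322

Excess of alternative floor tax over regular tax: CHF 8868 − CHF 7322 = CHF 1546.

CHF 1546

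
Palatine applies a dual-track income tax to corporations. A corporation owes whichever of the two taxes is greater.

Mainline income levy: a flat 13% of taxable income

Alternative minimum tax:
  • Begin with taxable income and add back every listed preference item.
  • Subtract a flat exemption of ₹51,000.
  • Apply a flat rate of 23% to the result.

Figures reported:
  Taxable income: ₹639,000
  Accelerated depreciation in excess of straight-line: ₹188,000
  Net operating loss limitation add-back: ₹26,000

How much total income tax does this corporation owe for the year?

Alternative minimum tax:
  Adjusted income: ₹639,000 + ₹188,000 + ₹26,000 = ₹853,000
  Less exemption ₹51,000 → base ₹802,000
  ₹802,000 × 23% = ₹184,460

Mainline income levy:
  ₹639,000 × 13% = ₹83,070

₹184,460 > ₹83,070, so the alternative minimum tax is the binding amount.

₹184,460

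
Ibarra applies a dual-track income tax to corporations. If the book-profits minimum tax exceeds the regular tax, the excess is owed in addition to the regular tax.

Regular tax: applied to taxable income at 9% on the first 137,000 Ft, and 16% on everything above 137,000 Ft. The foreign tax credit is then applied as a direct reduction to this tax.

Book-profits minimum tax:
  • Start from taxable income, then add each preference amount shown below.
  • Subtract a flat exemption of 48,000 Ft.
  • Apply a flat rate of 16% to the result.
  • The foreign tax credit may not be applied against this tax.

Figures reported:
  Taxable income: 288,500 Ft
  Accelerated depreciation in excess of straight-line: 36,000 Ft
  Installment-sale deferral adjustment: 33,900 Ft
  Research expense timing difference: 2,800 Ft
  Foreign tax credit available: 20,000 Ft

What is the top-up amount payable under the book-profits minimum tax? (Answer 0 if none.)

33,542 Ft

Regular tax:
  137,000 Ft × 9% = 12,330 Ft
  151,500 Ft × 16% = 24,240 Ft
  → 36,570 Ft
  Less foreign tax credit 20,000 Ft → 16,570 Ft

Book-profits minimum tax:
  Adjusted income: 288,500 Ft + 36,000 Ft + 33,900 Ft + 2,800 Ft = 361,200 Ft
  Less exemption 48,000 Ft → base 313,200 Ft
  313,200 Ft × 16% = 50,112 Ft

Excess of book-profits minimum tax over regular tax: 50,112 Ft − 16,570 Ft = 33,542 Ft.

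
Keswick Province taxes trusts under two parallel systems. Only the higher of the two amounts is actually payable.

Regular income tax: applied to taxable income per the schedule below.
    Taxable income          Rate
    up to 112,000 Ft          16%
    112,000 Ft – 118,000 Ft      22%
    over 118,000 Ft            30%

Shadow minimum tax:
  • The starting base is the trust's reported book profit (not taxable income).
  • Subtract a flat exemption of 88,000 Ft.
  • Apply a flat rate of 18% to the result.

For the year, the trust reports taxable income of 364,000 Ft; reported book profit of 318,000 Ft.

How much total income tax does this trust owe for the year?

Regular income tax:
  112,000 Ft × 16% = 17,920 Ft
  6,000 Ft × 22% = 1,320 Ft
  246,000 Ft × 30% = 73,800 Ft
  → 93,040 Ft

Shadow minimum tax:
  Base (reported book profit): 318,000 Ft
  Less exemption 88,000 Ft → base 230,000 Ft
  230,000 Ft × 18% = 41,400 Ft

93,040 Ft > 41,400 Ft, so the regular income tax governs.

93,040 Ft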